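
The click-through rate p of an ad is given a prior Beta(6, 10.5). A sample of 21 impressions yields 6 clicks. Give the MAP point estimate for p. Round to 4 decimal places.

Prior: Beta(6, 10.5).
Data: 6 successes in 21 trials. The binomial likelihood contributes p^6(1−p)^15, so the posterior is Beta(6+6, 10.5+15) = Beta(12, 25.5).
For Beta(a, b) with a, b > 1 the mode is (a−1)/(a+b−2) = 11/35.5 ≈ 0.3099.

p̂_MAP = 0.3099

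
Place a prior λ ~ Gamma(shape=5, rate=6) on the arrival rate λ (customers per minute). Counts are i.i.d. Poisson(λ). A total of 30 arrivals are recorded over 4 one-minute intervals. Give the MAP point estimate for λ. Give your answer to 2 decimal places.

λ̂_MAP = 3.40

Σxᵢ = 30, n = 4.
Posterior ∝ λ^4e^(−6λ) · λ^30e^(−4λ) = λ^34e^(−10λ), i.e. Gamma(shape=35, rate=10).
The mode of a Gamma(a, b) with a ≥ 1 (shape–rate) is (a−1)/b = 34/10 ≈ 3.40.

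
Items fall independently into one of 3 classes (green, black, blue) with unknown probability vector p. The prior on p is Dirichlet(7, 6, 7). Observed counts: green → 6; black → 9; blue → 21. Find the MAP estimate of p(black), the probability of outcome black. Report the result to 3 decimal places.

The posterior is Dirichlet(αᵢ + nᵢ) = Dirichlet(13, 15, 28).
For a Dirichlet(a₁,…,a_K) with all aᵢ > 1, the mode has j-th component (aⱼ − 1)/(Σaᵢ − K).
Here Σaᵢ = 56 and K = 3, so p(black) = (15 − 1)/(56 − 3) = 14/53 ≈ 0.264.

MAP estimate of p(black) = 0.264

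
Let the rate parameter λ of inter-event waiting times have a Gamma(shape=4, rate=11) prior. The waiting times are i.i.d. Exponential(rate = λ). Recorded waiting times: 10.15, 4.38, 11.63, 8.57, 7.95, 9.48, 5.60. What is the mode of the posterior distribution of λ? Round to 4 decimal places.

The Exponential(rate=λ) likelihood is ∝ λ^n e^(−λΣtᵢ). Here n = 7 and Σtᵢ = 10.15 + 4.38 + 11.63 + 8.57 + 7.95 + 9.48 + 5.60 = 57.76.
Posterior ∝ λ^3e^(−11λ) · λ^7e^(−57.76λ) = λ^10e^(−68.76λ), i.e. Gamma(11, 68.76).
Mode = (a−1)/b = 10/68.76 ≈ 0.1454.

λ̂_MAP = 0.1454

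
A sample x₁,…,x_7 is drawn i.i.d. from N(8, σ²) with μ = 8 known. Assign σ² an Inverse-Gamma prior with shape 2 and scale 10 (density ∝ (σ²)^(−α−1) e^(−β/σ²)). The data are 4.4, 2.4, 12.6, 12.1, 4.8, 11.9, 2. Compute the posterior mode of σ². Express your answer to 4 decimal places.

σ̂²_MAP = 12.5954

Sum of squared deviations about the known mean: SS = (4.4−8)² + (2.4−8)² + (12.6−8)² + (12.1−8)² + (4.8−8)² + (11.9−8)² + (2−8)² = 143.74.
The Normal likelihood contributes (σ²)^(−n/2) exp(−SS/(2σ²)), so the posterior is Inverse-Gamma(α + n/2, β + SS/2) = Inverse-Gamma(5.5, 81.87).
The mode of Inverse-Gamma(a, b) is b/(a+1) = 81.87/6.5 ≈ 12.5954.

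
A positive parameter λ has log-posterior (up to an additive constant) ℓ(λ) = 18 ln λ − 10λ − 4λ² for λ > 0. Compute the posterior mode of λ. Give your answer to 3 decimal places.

ℓ'(λ) = 18/λ − 10 − 8λ. Setting this to zero and multiplying by λ: 8λ² + 10λ − 18 = 0.
λ = (−10 + √(10² + 4·8·18)) / (2·8) = (−10 + √676) / 16 = (−10 + 26)/16 = 1.
ℓ''(λ) = −18/λ² − 8 < 0, confirming a maximum.

λ̂_MAP = 1.000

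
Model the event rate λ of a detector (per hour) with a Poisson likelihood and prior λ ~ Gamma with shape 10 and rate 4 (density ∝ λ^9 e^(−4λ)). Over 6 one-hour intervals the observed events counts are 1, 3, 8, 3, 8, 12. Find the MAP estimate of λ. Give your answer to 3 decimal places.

Σxᵢ = 1+3+8+3+8+12 = 35, with n = 6.
Posterior ∝ λ^9e^(−4λ) · λ^35e^(−6λ) = λ^44e^(−10λ), i.e. Gamma(shape=45, rate=10).
The mode of a Gamma(a, b) with a ≥ 1 (shape–rate) is (a−1)/b = 44/10 ≈ 4.400.

λ̂_MAP = 4.400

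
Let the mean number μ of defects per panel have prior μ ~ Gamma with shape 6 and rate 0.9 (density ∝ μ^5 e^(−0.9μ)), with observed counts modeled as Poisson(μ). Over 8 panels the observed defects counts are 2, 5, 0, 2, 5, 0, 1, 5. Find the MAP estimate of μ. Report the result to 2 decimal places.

μ̂_MAP = 2.81

Σxᵢ = 2+5+0+2+5+0+1+5 = 20, with n = 8.
Posterior ∝ μ^5e^(−0.9μ) · μ^20e^(−8μ) = μ^25e^(−8.9μ), i.e. Gamma(shape=26, rate=8.9).
The mode of a Gamma(a, b) with a ≥ 1 (shape–rate) is (a−1)/b = 25/8.9 ≈ 2.81.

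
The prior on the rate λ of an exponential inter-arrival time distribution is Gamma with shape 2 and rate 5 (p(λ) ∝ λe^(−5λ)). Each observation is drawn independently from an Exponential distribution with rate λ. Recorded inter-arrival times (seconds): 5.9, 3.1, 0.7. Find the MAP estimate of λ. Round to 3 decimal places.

λ̂_MAP = 0.272

The Exponential(rate=λ) likelihood is ∝ λ^n e^(−λΣtᵢ). Here n = 3 and Σtᵢ = 5.9 + 3.1 + 0.7 = 9.7.
Posterior ∝ λe^(−5λ) · λ^3e^(−9.7λ) = λ^4e^(−14.7λ), i.e. Gamma(5, 14.7).
Mode = (a−1)/b = 4/14.7 ≈ 0.272.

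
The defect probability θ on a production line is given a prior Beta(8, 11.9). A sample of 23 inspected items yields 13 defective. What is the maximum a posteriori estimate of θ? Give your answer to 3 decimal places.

θ̂_MAP = 0.489

Prior: Beta(8, 11.9).
Data: 13 successes in 23 trials. The binomial likelihood contributes θ^13(1−θ)^10, so the posterior is Beta(8+13, 11.9+10) = Beta(21, 21.9).
For Beta(a, b) with a, b > 1 the mode is (a−1)/(a+b−2) = 20/40.9 ≈ 0.489.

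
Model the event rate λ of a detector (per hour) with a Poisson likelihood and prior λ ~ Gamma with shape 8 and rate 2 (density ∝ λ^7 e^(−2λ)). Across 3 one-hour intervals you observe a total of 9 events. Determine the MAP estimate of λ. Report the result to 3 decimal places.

λ̂_MAP = 3.200

Σxᵢ = 9, n = 3.
Posterior ∝ λ^7e^(−2λ) · λ^9e^(−3λ) = λ^16e^(−5λ), i.e. Gamma(shape=17, rate=5).
The mode of a Gamma(a, b) with a ≥ 1 (shape–rate) is (a−1)/b = 16/5 ≈ 3.200.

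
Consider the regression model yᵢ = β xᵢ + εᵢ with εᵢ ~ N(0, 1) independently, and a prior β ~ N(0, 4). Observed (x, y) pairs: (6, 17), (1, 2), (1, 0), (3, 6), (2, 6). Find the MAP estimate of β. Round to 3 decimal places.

log p(β | y) = −Σ(yᵢ − βxᵢ)²/(2·1) − β²/(2·4) + const.
Setting the derivative to zero: Σxᵢ(yᵢ − βxᵢ)/1 − β/4 = 0, so β = Σxᵢyᵢ / (Σxᵢ² + σ²/τ²).
Σxᵢyᵢ = 6·17 + 1·2 + 1·0 + 3·6 + 2·6 = 134; Σxᵢ² = 51; σ²/τ² = 0.25.
β̂_MAP = 134 / (51 + 0.25) = 134/51.25 ≈ 2.615.

β̂_MAP = 2.615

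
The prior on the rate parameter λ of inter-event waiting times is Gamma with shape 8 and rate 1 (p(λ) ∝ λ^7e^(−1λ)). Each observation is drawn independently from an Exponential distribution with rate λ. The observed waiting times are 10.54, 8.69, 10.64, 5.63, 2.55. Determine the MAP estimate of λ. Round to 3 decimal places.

The Exponential(rate=λ) likelihood is ∝ λ^n e^(−λΣtᵢ). Here n = 5 and Σtᵢ = 10.54 + 8.69 + 10.64 + 5.63 + 2.55 = 38.05.
Posterior ∝ λ^7e^(−1λ) · λ^5e^(−38.05λ) = λ^12e^(−39.05λ), i.e. Gamma(13, 39.05).
Mode = (a−1)/b = 12/39.05 ≈ 0.307.

λ̂_MAP = 0.307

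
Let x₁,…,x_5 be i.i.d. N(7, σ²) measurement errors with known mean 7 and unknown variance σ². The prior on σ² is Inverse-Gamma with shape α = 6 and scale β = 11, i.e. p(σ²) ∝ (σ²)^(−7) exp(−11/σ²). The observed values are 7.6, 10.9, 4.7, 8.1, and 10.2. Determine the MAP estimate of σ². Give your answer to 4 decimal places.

Sum of squared deviations about the known mean: SS = (7.6−7)² + (10.9−7)² + (4.7−7)² + (8.1−7)² + (10.2−7)² = 32.31.
The Normal likelihood contributes (σ²)^(−n/2) exp(−SS/(2σ²)), so the posterior is Inverse-Gamma(α + n/2, β + SS/2) = Inverse-Gamma(8.5, 27.155).
The mode of Inverse-Gamma(a, b) is b/(a+1) = 27.155/9.5 ≈ 2.8584.

σ̂²_MAP = 2.8584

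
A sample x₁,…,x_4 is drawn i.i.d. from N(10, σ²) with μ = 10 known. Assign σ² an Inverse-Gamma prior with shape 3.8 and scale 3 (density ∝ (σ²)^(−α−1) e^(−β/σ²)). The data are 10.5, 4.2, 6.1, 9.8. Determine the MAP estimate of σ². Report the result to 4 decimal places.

Sum of squared deviations about the known mean: SS = (10.5−10)² + (4.2−10)² + (6.1−10)² + (9.8−10)² = 49.14.
The Normal likelihood contributes (σ²)^(−n/2) exp(−SS/(2σ²)), so the posterior is Inverse-Gamma(α + n/2, β + SS/2) = Inverse-Gamma(5.8, 27.57).
The mode of Inverse-Gamma(a, b) is b/(a+1) = 27.57/6.8 ≈ 4.0544.

σ̂²_MAP = 4.0544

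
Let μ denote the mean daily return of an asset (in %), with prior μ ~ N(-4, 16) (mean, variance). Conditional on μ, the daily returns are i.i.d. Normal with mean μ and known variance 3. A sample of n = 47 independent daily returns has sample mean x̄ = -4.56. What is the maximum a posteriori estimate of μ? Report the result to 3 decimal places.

n = 47, x̄ = -4.56.
For a Normal prior and Normal likelihood with known variance, the posterior is Normal; its mode equals its mean, the precision-weighted average.
Prior precision 1/σ₀² = 1/16 = 0.0625; data precision n/σ² = 47/3.
μ̂ = (0.0625·(-4) + (47/3)·(-4.56)) / (0.0625 + 47/3) = (-71.69)/(755/48) = -86028/18875 ≈ -4.558.

μ̂_MAP = -4.558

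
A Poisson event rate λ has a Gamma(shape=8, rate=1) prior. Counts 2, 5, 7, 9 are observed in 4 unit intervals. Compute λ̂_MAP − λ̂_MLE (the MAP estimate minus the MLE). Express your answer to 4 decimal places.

Σxᵢ = 23. Posterior is Gamma(31, 5); MAP = (31−1)/5 = 30/5 ≈ 6.00000.
MLE = x̄ = 23/4 ≈ 5.75000.
Difference = 30/5 − 23/4 = 1/4 ≈ 0.2500.

MAP − MLE = 0.2500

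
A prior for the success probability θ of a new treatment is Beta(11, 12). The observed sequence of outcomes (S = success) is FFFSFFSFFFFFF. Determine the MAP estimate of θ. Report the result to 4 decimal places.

Prior: Beta(11, 12).
Data: 2 successes in 13 trials (from the sequence). The binomial likelihood contributes θ^2(1−θ)^11, so the posterior is Beta(11+2, 12+11) = Beta(13, 23).
For Beta(a, b) with a, b > 1 the mode is (a−1)/(a+b−2) = 12/34 ≈ 0.3529.

θ̂_MAP = 0.3529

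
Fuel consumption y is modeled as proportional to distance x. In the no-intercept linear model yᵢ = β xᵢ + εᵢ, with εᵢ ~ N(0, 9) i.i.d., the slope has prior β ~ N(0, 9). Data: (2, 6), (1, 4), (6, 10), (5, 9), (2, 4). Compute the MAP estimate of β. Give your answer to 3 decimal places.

β̂_MAP = 1.817

log p(β | y) = −Σ(yᵢ − βxᵢ)²/(2·9) − β²/(2·9) + const.
Setting the derivative to zero: Σxᵢ(yᵢ − βxᵢ)/9 − β/9 = 0, so β = Σxᵢyᵢ / (Σxᵢ² + σ²/τ²).
Σxᵢyᵢ = 2·6 + 1·4 + 6·10 + 5·9 + 2·4 = 129; Σxᵢ² = 70; σ²/τ² = 1.
β̂_MAP = 129 / (70 + 1) = 129/71 ≈ 1.817.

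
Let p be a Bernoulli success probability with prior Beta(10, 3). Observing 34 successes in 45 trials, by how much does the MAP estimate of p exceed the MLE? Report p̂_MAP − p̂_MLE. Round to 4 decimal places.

MAP − MLE = 0.0123

Posterior is Beta(44, 14); MAP = (44−1)/(58−2) = 43/56 ≈ 0.76786.
MLE ignores the prior: p̂_MLE = k/n = 34/45 ≈ 0.75556.
Difference = 43/56 − 34/45 = 31/2520 ≈ 0.0123.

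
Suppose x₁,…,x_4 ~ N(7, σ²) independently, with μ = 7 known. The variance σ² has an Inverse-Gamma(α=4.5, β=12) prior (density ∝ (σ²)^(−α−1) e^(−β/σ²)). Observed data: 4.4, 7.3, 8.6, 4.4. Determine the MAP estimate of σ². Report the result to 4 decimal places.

σ̂²_MAP = 2.6780

Sum of squared deviations about the known mean: SS = (4.4−7)² + (7.3−7)² + (8.6−7)² + (4.4−7)² = 16.17.
The Normal likelihood contributes (σ²)^(−n/2) exp(−SS/(2σ²)), so the posterior is Inverse-Gamma(α + n/2, β + SS/2) = Inverse-Gamma(6.5, 20.085).
The mode of Inverse-Gamma(a, b) is b/(a+1) = 20.085/7.5 ≈ 2.6780.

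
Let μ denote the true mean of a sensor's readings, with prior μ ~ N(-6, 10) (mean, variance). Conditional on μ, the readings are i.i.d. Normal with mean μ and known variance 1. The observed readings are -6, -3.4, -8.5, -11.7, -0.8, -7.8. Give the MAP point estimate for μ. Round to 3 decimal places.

n = 6; x̄ = ((-6) + (-3.4) + (-8.5) + (-11.7) + (-0.8) + (-7.8))/6 = -38.2/6 = -191/30 ≈ -6.3667.
For a Normal prior and Normal likelihood with known variance, the posterior is Normal; its mode equals its mean, the precision-weighted average.
Prior precision 1/σ₀² = 1/10 = 0.1; data precision n/σ² = 6/1 = 6.
μ̂ = (0.1·(-6) + 6·(-191/30)) / (0.1 + 6) = (-38.8)/6.1 = -388/61 ≈ -6.361.

μ̂_MAP = -6.361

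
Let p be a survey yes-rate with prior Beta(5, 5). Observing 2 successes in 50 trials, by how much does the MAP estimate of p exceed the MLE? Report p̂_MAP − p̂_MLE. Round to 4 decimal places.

Posterior is Beta(7, 53); MAP = (7−1)/(60−2) = 6/58 ≈ 0.10345.
MLE ignores the prior: p̂_MLE = k/n = 2/50 ≈ 0.04000.
Difference = 6/58 − 2/50 = 46/725 ≈ 0.0634.

MAP − MLE = 0.0634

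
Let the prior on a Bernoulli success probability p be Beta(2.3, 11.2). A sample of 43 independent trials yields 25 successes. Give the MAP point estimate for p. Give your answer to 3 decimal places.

Prior: Beta(2.3, 11.2).
Data: 25 successes in 43 trials. The binomial likelihood contributes p^25(1−p)^18, so the posterior is Beta(2.3+25, 11.2+18) = Beta(27.3, 29.2).
For Beta(a, b) with a, b > 1 the mode is (a−1)/(a+b−2) = 26.3/54.5 ≈ 0.483.

p̂_MAP = 0.483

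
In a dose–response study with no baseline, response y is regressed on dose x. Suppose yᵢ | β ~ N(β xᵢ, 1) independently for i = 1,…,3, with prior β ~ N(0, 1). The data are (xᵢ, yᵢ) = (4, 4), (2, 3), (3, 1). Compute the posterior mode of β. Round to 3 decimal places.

log p(β | y) = −Σ(yᵢ − βxᵢ)²/(2·1) − β²/(2·1) + const.
Setting the derivative to zero: Σxᵢ(yᵢ − βxᵢ)/1 − β/1 = 0, so β = Σxᵢyᵢ / (Σxᵢ² + σ²/τ²).
Σxᵢyᵢ = 4·4 + 2·3 + 3·1 = 25; Σxᵢ² = 29; σ²/τ² = 1.
β̂_MAP = 25 / (29 + 1) = 25/30 ≈ 0.833.

β̂_MAP = 0.833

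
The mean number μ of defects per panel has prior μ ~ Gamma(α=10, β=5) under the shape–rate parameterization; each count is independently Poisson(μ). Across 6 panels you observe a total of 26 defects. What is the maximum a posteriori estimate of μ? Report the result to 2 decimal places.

Σxᵢ = 26, n = 6.
Posterior ∝ μ^9e^(−5μ) · μ^26e^(−6μ) = μ^35e^(−11μ), i.e. Gamma(shape=36, rate=11).
The mode of a Gamma(a, b) with a ≥ 1 (shape–rate) is (a−1)/b = 35/11 ≈ 3.18.

μ̂_MAP = 3.18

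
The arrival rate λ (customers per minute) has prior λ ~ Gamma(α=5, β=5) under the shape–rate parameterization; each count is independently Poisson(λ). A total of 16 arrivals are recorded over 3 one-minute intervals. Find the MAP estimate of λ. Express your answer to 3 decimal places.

Σxᵢ = 16, n = 3.
Posterior ∝ λ^4e^(−5λ) · λ^16e^(−3λ) = λ^20e^(−8λ), i.e. Gamma(shape=21, rate=8).
The mode of a Gamma(a, b) with a ≥ 1 (shape–rate) is (a−1)/b = 20/8 ≈ 2.500.

λ̂_MAP = 2.500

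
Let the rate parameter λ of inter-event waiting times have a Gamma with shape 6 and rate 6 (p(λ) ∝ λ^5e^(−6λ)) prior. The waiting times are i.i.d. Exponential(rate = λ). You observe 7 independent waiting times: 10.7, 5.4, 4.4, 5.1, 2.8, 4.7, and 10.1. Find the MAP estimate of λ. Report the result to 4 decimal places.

The Exponential(rate=λ) likelihood is ∝ λ^n e^(−λΣtᵢ). Here n = 7 and Σtᵢ = 10.7 + 5.4 + 4.4 + 5.1 + 2.8 + 4.7 + 10.1 = 43.2.
Posterior ∝ λ^5e^(−6λ) · λ^7e^(−43.2λ) = λ^12e^(−49.2λ), i.e. Gamma(13, 49.2).
Mode = (a−1)/b = 12/49.2 ≈ 0.2439.

λ̂_MAP = 0.2439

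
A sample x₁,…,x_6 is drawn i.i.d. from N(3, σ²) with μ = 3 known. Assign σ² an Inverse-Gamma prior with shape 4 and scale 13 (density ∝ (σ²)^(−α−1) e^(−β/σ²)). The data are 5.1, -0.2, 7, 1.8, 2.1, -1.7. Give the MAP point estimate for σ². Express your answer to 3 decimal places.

Sum of squared deviations about the known mean: SS = (5.1−3)² + (-0.2−3)² + (7−3)² + (1.8−3)² + (2.1−3)² + (-1.7−3)² = 54.99.
The Normal likelihood contributes (σ²)^(−n/2) exp(−SS/(2σ²)), so the posterior is Inverse-Gamma(α + n/2, β + SS/2) = Inverse-Gamma(7, 40.495).
The mode of Inverse-Gamma(a, b) is b/(a+1) = 40.495/8 ≈ 5.062.

σ̂²_MAP = 5.062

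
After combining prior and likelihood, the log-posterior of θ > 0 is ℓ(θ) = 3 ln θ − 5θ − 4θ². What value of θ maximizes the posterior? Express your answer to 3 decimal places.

ℓ'(θ) = 3/θ − 5 − 8θ. Setting this to zero and multiplying by θ: 8θ² + 5θ − 3 = 0.
θ = (−5 + √(5² + 4·8·3)) / (2·8) = (−5 + √121) / 16 = (−5 + 11)/16 = 3/8.
ℓ''(θ) = −3/θ² − 8 < 0, confirming a maximum.

θ̂_MAP = 0.375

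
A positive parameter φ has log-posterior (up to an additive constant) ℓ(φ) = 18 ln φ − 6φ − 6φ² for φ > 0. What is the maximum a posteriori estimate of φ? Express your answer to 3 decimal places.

ℓ'(φ) = 18/φ − 6 − 12φ. Setting this to zero and multiplying by φ: 12φ² + 6φ − 18 = 0.
φ = (−6 + √(6² + 4·12·18)) / (2·12) = (−6 + √900) / 24 = (−6 + 30)/24 = 1.
ℓ''(φ) = −18/φ² − 12 < 0, confirming a maximum.

φ̂_MAP = 1.000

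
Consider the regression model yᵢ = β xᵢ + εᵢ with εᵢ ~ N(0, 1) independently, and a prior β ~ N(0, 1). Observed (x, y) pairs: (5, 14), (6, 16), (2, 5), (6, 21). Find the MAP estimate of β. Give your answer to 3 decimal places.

log p(β | y) = −Σ(yᵢ − βxᵢ)²/(2·1) − β²/(2·1) + const.
Setting the derivative to zero: Σxᵢ(yᵢ − βxᵢ)/1 − β/1 = 0, so β = Σxᵢyᵢ / (Σxᵢ² + σ²/τ²).
Σxᵢyᵢ = 5·14 + 6·16 + 2·5 + 6·21 = 302; Σxᵢ² = 101; σ²/τ² = 1.
β̂_MAP = 302 / (101 + 1) = 302/102 ≈ 2.961.

β̂_MAP = 2.961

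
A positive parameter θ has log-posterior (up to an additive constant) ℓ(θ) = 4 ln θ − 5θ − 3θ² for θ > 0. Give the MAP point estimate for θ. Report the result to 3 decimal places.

θ̂_MAP = 0.500

ℓ'(θ) = 4/θ − 5 − 6θ. Setting this to zero and multiplying by θ: 6θ² + 5θ − 4 = 0.
θ = (−5 + √(5² + 4·6·4)) / (2·6) = (−5 + √121) / 12 = (−5 + 11)/12 = 1/2.
ℓ''(θ) = −4/θ² − 6 < 0, confirming a maximum.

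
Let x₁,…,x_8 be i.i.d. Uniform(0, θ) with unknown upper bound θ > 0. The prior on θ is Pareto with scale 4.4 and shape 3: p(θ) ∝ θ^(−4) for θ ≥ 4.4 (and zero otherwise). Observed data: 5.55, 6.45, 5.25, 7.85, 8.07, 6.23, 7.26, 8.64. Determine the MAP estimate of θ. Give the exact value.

θ̂_MAP = 8.64

The Uniform(0, θ) likelihood is θ^(−n) for θ ≥ max(xᵢ), zero otherwise. Here max(xᵢ) = 8.64.
Posterior ∝ θ^(−4) · θ^(−8) = θ^(−12) on θ ≥ max(4.4, 8.64) = 8.64.
This density is strictly decreasing in θ, so the posterior mode lies at the lower boundary of the support.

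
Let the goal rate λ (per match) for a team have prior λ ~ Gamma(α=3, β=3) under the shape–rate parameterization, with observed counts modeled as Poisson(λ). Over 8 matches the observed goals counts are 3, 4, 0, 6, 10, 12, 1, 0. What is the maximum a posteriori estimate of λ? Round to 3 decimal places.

λ̂_MAP = 3.455

Σxᵢ = 3+4+0+6+10+12+1+0 = 36, with n = 8.
Posterior ∝ λ^2e^(−3λ) · λ^36e^(−8λ) = λ^38e^(−11λ), i.e. Gamma(shape=39, rate=11).
The mode of a Gamma(a, b) with a ≥ 1 (shape–rate) is (a−1)/b = 38/11 ≈ 3.455.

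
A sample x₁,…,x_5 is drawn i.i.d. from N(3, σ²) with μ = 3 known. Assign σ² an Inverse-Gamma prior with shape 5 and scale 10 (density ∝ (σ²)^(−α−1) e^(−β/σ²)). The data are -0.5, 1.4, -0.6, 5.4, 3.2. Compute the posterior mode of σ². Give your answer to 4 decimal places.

σ̂²_MAP = 3.1512

Sum of squared deviations about the known mean: SS = (-0.5−3)² + (1.4−3)² + (-0.6−3)² + (5.4−3)² + (3.2−3)² = 33.57.
The Normal likelihood contributes (σ²)^(−n/2) exp(−SS/(2σ²)), so the posterior is Inverse-Gamma(α + n/2, β + SS/2) = Inverse-Gamma(7.5, 26.785).
The mode of Inverse-Gamma(a, b) is b/(a+1) = 26.785/8.5 ≈ 3.1512.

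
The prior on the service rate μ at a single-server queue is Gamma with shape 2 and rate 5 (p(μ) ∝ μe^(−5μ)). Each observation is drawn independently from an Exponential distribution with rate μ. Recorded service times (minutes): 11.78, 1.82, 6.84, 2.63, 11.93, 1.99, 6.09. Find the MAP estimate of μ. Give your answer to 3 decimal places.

The Exponential(rate=μ) likelihood is ∝ μ^n e^(−μΣtᵢ). Here n = 7 and Σtᵢ = 11.78 + 1.82 + 6.84 + 2.63 + 11.93 + 1.99 + 6.09 = 43.08.
Posterior ∝ μe^(−5μ) · μ^7e^(−43.08μ) = μ^8e^(−48.08μ), i.e. Gamma(9, 48.08).
Mode = (a−1)/b = 8/48.08 ≈ 0.166.

μ̂_MAP = 0.166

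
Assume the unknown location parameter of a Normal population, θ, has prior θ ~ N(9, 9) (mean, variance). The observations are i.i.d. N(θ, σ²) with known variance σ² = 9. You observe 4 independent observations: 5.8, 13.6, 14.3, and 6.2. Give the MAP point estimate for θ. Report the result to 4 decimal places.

n = 4; x̄ = (5.8 + 13.6 + 14.3 + 6.2)/4 = 39.9/4 = 9.975.
For a Normal prior and Normal likelihood with known variance, the posterior is Normal; its mode equals its mean, the precision-weighted average.
Prior precision 1/σ₀² = 1/9; data precision n/σ² = 4/9.
θ̂ = ((1/9)·9 + (4/9)·9.975) / (1/9 + 4/9) = (163/30)/(5/9) = 9.7800.

θ̂_MAP = 9.7800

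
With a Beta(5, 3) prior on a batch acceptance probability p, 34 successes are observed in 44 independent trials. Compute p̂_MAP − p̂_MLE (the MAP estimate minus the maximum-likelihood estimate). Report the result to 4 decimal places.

Posterior is Beta(39, 13); MAP = (39−1)/(52−2) = 38/50 ≈ 0.76000.
MLE ignores the prior: p̂_MLE = k/n = 34/44 ≈ 0.77273.
Difference = 38/50 − 34/44 = -7/550 ≈ -0.0127.

MAP − MLE = -0.0127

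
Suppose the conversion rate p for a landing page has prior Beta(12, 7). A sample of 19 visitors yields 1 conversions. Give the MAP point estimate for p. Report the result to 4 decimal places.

Prior: Beta(12, 7).
Data: 1 success in 19 trials. The binomial likelihood contributes p(1−p)^18, so the posterior is Beta(12+1, 7+18) = Beta(13, 25).
For Beta(a, b) with a, b > 1 the mode is (a−1)/(a+b−2) = 12/36 ≈ 0.3333.

p̂_MAP = 0.3333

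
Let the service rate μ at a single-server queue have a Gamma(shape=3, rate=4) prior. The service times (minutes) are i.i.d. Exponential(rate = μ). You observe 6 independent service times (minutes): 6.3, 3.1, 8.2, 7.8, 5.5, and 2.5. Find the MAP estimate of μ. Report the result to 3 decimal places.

The Exponential(rate=μ) likelihood is ∝ μ^n e^(−μΣtᵢ). Here n = 6 and Σtᵢ = 6.3 + 3.1 + 8.2 + 7.8 + 5.5 + 2.5 = 33.4.
Posterior ∝ μ^2e^(−4μ) · μ^6e^(−33.4μ) = μ^8e^(−37.4μ), i.e. Gamma(9, 37.4).
Mode = (a−1)/b = 8/37.4 ≈ 0.214.

μ̂_MAP = 0.214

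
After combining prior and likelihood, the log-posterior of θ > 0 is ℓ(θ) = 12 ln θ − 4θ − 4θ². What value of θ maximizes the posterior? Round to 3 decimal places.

ℓ'(θ) = 12/θ − 4 − 8θ. Setting this to zero and multiplying by θ: 8θ² + 4θ − 12 = 0.
θ = (−4 + √(4² + 4·8·12)) / (2·8) = (−4 + √400) / 16 = (−4 + 20)/16 = 1.
ℓ''(θ) = −12/θ² − 8 < 0, confirming a maximum.

θ̂_MAP = 1.000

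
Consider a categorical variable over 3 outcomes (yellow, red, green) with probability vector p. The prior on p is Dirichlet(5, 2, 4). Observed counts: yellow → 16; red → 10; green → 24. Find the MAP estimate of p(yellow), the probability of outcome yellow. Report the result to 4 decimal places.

MAP estimate of p(yellow) = 0.3448

The posterior is Dirichlet(αᵢ + nᵢ) = Dirichlet(21, 12, 28).
For a Dirichlet(a₁,…,a_K) with all aᵢ > 1, the mode has j-th component (aⱼ − 1)/(Σaᵢ − K).
Here Σaᵢ = 61 and K = 3, so p(yellow) = (21 − 1)/(61 − 3) = 20/58 ≈ 0.3448.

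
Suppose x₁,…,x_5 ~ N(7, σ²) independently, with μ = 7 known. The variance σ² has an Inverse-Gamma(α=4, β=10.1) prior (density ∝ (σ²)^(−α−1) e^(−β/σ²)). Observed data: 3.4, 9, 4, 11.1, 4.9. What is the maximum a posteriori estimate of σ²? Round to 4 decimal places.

Sum of squared deviations about the known mean: SS = (3.4−7)² + (9−7)² + (4−7)² + (11.1−7)² + (4.9−7)² = 47.18.
The Normal likelihood contributes (σ²)^(−n/2) exp(−SS/(2σ²)), so the posterior is Inverse-Gamma(α + n/2, β + SS/2) = Inverse-Gamma(6.5, 33.69).
The mode of Inverse-Gamma(a, b) is b/(a+1) = 33.69/7.5 ≈ 4.4920.

σ̂²_MAP = 4.4920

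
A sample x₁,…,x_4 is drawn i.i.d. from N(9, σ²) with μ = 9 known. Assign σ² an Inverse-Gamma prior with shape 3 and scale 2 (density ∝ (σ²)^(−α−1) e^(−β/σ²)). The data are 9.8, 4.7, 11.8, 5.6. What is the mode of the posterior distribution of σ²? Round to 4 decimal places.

Sum of squared deviations about the known mean: SS = (9.8−9)² + (4.7−9)² + (11.8−9)² + (5.6−9)² = 38.53.
The Normal likelihood contributes (σ²)^(−n/2) exp(−SS/(2σ²)), so the posterior is Inverse-Gamma(α + n/2, β + SS/2) = Inverse-Gamma(5, 21.265).
The mode of Inverse-Gamma(a, b) is b/(a+1) = 21.265/6 ≈ 3.5442.

σ̂²_MAP = 3.5442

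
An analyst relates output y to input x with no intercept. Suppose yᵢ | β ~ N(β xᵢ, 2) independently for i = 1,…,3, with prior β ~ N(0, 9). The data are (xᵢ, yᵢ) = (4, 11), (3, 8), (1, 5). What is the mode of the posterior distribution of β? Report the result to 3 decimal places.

β̂_MAP = 2.784

log p(β | y) = −Σ(yᵢ − βxᵢ)²/(2·2) − β²/(2·9) + const.
Setting the derivative to zero: Σxᵢ(yᵢ − βxᵢ)/2 − β/9 = 0, so β = Σxᵢyᵢ / (Σxᵢ² + σ²/τ²).
Σxᵢyᵢ = 4·11 + 3·8 + 1·5 = 73; Σxᵢ² = 26; σ²/τ² = 2/9.
β̂_MAP = 73 / (26 + 2/9) = 73/(236/9) = 657/236 ≈ 2.784.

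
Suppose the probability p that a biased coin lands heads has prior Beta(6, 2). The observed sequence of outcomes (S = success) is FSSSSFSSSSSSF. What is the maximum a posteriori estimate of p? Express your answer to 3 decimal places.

Prior: Beta(6, 2).
Data: 10 successes in 13 trials (from the sequence). The binomial likelihood contributes p^10(1−p)^3, so the posterior is Beta(6+10, 2+3) = Beta(16, 5).
For Beta(a, b) with a, b > 1 the mode is (a−1)/(a+b−2) = 15/19 ≈ 0.789.

p̂_MAP = 0.789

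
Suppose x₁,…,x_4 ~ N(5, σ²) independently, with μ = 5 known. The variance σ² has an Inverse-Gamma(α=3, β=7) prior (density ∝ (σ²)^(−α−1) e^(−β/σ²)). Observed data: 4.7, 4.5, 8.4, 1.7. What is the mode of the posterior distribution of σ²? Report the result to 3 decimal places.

Sum of squared deviations about the known mean: SS = (4.7−5)² + (4.5−5)² + (8.4−5)² + (1.7−5)² = 22.79.
The Normal likelihood contributes (σ²)^(−n/2) exp(−SS/(2σ²)), so the posterior is Inverse-Gamma(α + n/2, β + SS/2) = Inverse-Gamma(5, 18.395).
The mode of Inverse-Gamma(a, b) is b/(a+1) = 18.395/6 ≈ 3.066.

σ̂²_MAP = 3.066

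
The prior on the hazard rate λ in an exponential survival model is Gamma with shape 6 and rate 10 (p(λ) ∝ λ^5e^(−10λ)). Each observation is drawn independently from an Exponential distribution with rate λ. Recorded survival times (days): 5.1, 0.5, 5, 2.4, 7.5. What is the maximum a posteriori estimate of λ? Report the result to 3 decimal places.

λ̂_MAP = 0.328

The Exponential(rate=λ) likelihood is ∝ λ^n e^(−λΣtᵢ). Here n = 5 and Σtᵢ = 5.1 + 0.5 + 5 + 2.4 + 7.5 = 20.5.
Posterior ∝ λ^5e^(−10λ) · λ^5e^(−20.5λ) = λ^10e^(−30.5λ), i.e. Gamma(11, 30.5).
Mode = (a−1)/b = 10/30.5 ≈ 0.328.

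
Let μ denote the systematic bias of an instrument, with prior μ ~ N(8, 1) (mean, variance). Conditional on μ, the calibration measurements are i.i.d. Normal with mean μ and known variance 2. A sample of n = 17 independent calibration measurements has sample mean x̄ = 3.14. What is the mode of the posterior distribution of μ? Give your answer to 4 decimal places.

n = 17, x̄ = 3.14.
For a Normal prior and Normal likelihood with known variance, the posterior is Normal; its mode equals its mean, the precision-weighted average.
Prior precision 1/σ₀² = 1/1 = 1; data precision n/σ² = 17/2 = 8.5.
μ̂ = (1·8 + 8.5·3.14) / (1 + 8.5) = 34.69/9.5 = 3469/950 ≈ 3.6516.

μ̂_MAP = 3.6516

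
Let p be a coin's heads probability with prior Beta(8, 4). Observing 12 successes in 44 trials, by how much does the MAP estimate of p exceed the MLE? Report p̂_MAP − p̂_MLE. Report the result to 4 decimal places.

MAP − MLE = 0.0791

Posterior is Beta(20, 36); MAP = (20−1)/(56−2) = 19/54 ≈ 0.35185.
MLE ignores the prior: p̂_MLE = k/n = 12/44 ≈ 0.27273.
Difference = 19/54 − 12/44 = 47/594 ≈ 0.0791.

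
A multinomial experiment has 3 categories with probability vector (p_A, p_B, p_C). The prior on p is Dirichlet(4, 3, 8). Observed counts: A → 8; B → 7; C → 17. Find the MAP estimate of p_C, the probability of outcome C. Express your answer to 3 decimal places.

MAP estimate of p_C = 0.545

The posterior is Dirichlet(αᵢ + nᵢ) = Dirichlet(12, 10, 25).
For a Dirichlet(a₁,…,a_K) with all aᵢ > 1, the mode has j-th component (aⱼ − 1)/(Σaᵢ − K).
Here Σaᵢ = 47 and K = 3, so p_C = (25 − 1)/(47 − 3) = 24/44 ≈ 0.545.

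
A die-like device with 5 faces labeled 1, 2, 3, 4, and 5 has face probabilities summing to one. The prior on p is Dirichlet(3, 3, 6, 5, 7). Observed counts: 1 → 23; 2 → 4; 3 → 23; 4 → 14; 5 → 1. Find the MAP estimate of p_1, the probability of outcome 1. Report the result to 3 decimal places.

MAP estimate: 0.298

The posterior is Dirichlet(αᵢ + nᵢ) = Dirichlet(26, 7, 29, 19, 8).
For a Dirichlet(a₁,…,a_K) with all aᵢ > 1, the mode has j-th component (aⱼ − 1)/(Σaᵢ − K).
Here Σaᵢ = 89 and K = 5, so p_1 = (26 − 1)/(89 − 5) = 25/84 ≈ 0.298.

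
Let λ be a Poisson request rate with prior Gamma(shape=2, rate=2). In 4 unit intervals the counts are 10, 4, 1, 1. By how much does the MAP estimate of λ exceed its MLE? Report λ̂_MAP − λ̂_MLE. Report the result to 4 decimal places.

Σxᵢ = 16. Posterior is Gamma(18, 6); MAP = (18−1)/6 = 17/6 ≈ 2.83333.
MLE = x̄ = 16/4 ≈ 4.00000.
Difference = 17/6 − 16/4 = -7/6 ≈ -1.1667.

MAP − MLE = -1.1667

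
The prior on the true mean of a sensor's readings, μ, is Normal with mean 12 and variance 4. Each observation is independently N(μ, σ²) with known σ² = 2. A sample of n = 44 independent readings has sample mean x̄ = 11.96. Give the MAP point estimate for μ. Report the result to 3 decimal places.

n = 44, x̄ = 11.96.
For a Normal prior and Normal likelihood with known variance, the posterior is Normal; its mode equals its mean, the precision-weighted average.
Prior precision 1/σ₀² = 1/4 = 0.25; data precision n/σ² = 44/2 = 22.
μ̂ = (0.25·12 + 22·11.96) / (0.25 + 22) = 266.12/22.25 = 26612/2225 ≈ 11.960.

μ̂_MAP = 11.960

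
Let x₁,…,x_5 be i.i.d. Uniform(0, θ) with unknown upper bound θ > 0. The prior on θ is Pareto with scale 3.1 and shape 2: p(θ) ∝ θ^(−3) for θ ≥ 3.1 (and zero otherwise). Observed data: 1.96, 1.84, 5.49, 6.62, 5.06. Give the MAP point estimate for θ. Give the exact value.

θ̂_MAP = 6.62

The Uniform(0, θ) likelihood is θ^(−n) for θ ≥ max(xᵢ), zero otherwise. Here max(xᵢ) = 6.62.
Posterior ∝ θ^(−3) · θ^(−5) = θ^(−8) on θ ≥ max(3.1, 6.62) = 6.62.
This density is strictly decreasing in θ, so the posterior mode lies at the lower boundary of the support.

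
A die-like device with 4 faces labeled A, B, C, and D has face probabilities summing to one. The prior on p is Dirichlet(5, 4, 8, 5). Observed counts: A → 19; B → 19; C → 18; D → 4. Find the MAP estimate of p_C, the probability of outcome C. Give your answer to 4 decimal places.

MAP estimate of p_C = 0.3205

The posterior is Dirichlet(αᵢ + nᵢ) = Dirichlet(24, 23, 26, 9).
For a Dirichlet(a₁,…,a_K) with all aᵢ > 1, the mode has j-th component (aⱼ − 1)/(Σaᵢ − K).
Here Σaᵢ = 82 and K = 4, so p_C = (26 − 1)/(82 − 4) = 25/78 ≈ 0.3205.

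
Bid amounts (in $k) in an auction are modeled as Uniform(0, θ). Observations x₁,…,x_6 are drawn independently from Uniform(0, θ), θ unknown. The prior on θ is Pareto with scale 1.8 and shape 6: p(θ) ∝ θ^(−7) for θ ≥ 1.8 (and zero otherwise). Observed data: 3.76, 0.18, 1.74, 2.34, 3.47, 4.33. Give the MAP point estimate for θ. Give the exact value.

θ̂_MAP = 4.33

The Uniform(0, θ) likelihood is θ^(−n) for θ ≥ max(xᵢ), zero otherwise. Here max(xᵢ) = 4.33.
Posterior ∝ θ^(−7) · θ^(−6) = θ^(−13) on θ ≥ max(1.8, 4.33) = 4.33.
This density is strictly decreasing in θ, so the posterior mode lies at the lower boundary of the support.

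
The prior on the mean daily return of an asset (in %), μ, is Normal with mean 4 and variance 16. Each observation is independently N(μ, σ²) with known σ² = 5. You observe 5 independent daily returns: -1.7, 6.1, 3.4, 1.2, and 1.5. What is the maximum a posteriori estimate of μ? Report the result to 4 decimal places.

n = 5; x̄ = ((-1.7) + 6.1 + 3.4 + 1.2 + 1.5)/5 = 10.5/5 = 2.1.
For a Normal prior and Normal likelihood with known variance, the posterior is Normal; its mode equals its mean, the precision-weighted average.
Prior precision 1/σ₀² = 1/16 = 0.0625; data precision n/σ² = 5/5 = 1.
μ̂ = (0.0625·4 + 1·2.1) / (0.0625 + 1) = 2.35/1.0625 = 188/85 ≈ 2.2118.

μ̂_MAP = 2.2118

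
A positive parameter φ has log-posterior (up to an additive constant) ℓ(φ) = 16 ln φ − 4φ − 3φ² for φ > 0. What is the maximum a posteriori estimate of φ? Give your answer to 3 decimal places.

ℓ'(φ) = 16/φ − 4 − 6φ. Setting this to zero and multiplying by φ: 6φ² + 4φ − 16 = 0.
φ = (−4 + √(4² + 4·6·16)) / (2·6) = (−4 + √400) / 12 = (−4 + 20)/12 = 4/3.
ℓ''(φ) = −16/φ² − 6 < 0, confirming a maximum.

φ̂_MAP = 1.333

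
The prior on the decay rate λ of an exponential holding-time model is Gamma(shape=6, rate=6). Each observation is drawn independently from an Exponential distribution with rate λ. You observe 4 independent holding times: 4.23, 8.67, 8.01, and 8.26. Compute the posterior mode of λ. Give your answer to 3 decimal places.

λ̂_MAP = 0.256

The Exponential(rate=λ) likelihood is ∝ λ^n e^(−λΣtᵢ). Here n = 4 and Σtᵢ = 4.23 + 8.67 + 8.01 + 8.26 = 29.17.
Posterior ∝ λ^5e^(−6λ) · λ^4e^(−29.17λ) = λ^9e^(−35.17λ), i.e. Gamma(10, 35.17).
Mode = (a−1)/b = 9/35.17 ≈ 0.256.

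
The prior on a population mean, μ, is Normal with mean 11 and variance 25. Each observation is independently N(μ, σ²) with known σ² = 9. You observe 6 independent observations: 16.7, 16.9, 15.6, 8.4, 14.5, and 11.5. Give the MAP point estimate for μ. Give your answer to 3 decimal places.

μ̂_MAP = 13.767

n = 6; x̄ = (16.7 + 16.9 + 15.6 + 8.4 + 14.5 + 11.5)/6 = 83.6/6 = 209/15 ≈ 13.9333.
For a Normal prior and Normal likelihood with known variance, the posterior is Normal; its mode equals its mean, the precision-weighted average.
Prior precision 1/σ₀² = 1/25 = 0.04; data precision n/σ² = 6/9 = 2/3.
μ̂ = (0.04·11 + (2/3)·(209/15)) / (0.04 + 2/3) = (2189/225)/(53/75) = 2189/159 ≈ 13.767.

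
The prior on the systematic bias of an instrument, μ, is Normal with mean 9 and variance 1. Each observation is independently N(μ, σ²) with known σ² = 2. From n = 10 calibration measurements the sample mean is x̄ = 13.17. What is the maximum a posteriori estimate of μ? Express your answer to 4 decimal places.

μ̂_MAP = 12.4750

n = 10, x̄ = 13.17.
For a Normal prior and Normal likelihood with known variance, the posterior is Normal; its mode equals its mean, the precision-weighted average.
Prior precision 1/σ₀² = 1/1 = 1; data precision n/σ² = 10/2 = 5.
μ̂ = (1·9 + 5·13.17) / (1 + 5) = 74.85/6 = 12.4750.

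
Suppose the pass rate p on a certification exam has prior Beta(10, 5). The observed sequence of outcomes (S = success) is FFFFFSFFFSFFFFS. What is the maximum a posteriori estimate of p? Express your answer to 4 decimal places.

p̂_MAP = 0.4286

Prior: Beta(10, 5).
Data: 3 successes in 15 trials (from the sequence). The binomial likelihood contributes p^3(1−p)^12, so the posterior is Beta(10+3, 5+12) = Beta(13, 17).
For Beta(a, b) with a, b > 1 the mode is (a−1)/(a+b−2) = 12/28 ≈ 0.4286.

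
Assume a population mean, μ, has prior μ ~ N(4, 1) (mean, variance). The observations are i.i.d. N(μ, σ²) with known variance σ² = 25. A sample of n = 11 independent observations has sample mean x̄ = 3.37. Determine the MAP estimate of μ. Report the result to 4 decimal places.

μ̂_MAP = 3.8075

n = 11, x̄ = 3.37.
For a Normal prior and Normal likelihood with known variance, the posterior is Normal; its mode equals its mean, the precision-weighted average.
Prior precision 1/σ₀² = 1/1 = 1; data precision n/σ² = 11/25 = 0.44.
μ̂ = (1·4 + 0.44·3.37) / (1 + 0.44) = 5.4828/1.44 = 3.8075.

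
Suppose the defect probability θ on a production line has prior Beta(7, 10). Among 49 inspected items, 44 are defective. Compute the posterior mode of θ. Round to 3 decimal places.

θ̂_MAP = 0.781

Prior: Beta(7, 10).
Data: 44 successes in 49 trials. The binomial likelihood contributes θ^44(1−θ)^5, so the posterior is Beta(7+44, 10+5) = Beta(51, 15).
For Beta(a, b) with a, b > 1 the mode is (a−1)/(a+b−2) = 50/64 ≈ 0.781.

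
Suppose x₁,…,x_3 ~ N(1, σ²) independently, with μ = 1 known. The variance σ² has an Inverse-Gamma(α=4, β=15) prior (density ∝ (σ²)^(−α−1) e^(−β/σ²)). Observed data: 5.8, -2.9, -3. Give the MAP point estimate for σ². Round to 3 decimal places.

σ̂²_MAP = 6.481

Sum of squared deviations about the known mean: SS = (5.8−1)² + (-2.9−1)² + (-3−1)² = 54.25.
The Normal likelihood contributes (σ²)^(−n/2) exp(−SS/(2σ²)), so the posterior is Inverse-Gamma(α + n/2, β + SS/2) = Inverse-Gamma(5.5, 42.125).
The mode of Inverse-Gamma(a, b) is b/(a+1) = 42.125/6.5 ≈ 6.481.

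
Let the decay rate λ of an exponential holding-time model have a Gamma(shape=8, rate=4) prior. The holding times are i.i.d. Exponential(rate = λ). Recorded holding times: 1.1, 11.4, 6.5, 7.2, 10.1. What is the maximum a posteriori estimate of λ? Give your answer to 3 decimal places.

λ̂_MAP = 0.298

The Exponential(rate=λ) likelihood is ∝ λ^n e^(−λΣtᵢ). Here n = 5 and Σtᵢ = 1.1 + 11.4 + 6.5 + 7.2 + 10.1 = 36.3.
Posterior ∝ λ^7e^(−4λ) · λ^5e^(−36.3λ) = λ^12e^(−40.3λ), i.e. Gamma(13, 40.3).
Mode = (a−1)/b = 12/40.3 ≈ 0.298.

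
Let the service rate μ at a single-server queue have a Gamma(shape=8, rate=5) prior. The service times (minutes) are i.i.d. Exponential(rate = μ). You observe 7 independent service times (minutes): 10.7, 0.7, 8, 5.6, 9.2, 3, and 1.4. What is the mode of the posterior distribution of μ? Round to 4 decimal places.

μ̂_MAP = 0.3211

The Exponential(rate=μ) likelihood is ∝ μ^n e^(−μΣtᵢ). Here n = 7 and Σtᵢ = 10.7 + 0.7 + 8 + 5.6 + 9.2 + 3 + 1.4 = 38.6.
Posterior ∝ μ^7e^(−5μ) · μ^7e^(−38.6μ) = μ^14e^(−43.6μ), i.e. Gamma(15, 43.6).
Mode = (a−1)/b = 14/43.6 ≈ 0.3211.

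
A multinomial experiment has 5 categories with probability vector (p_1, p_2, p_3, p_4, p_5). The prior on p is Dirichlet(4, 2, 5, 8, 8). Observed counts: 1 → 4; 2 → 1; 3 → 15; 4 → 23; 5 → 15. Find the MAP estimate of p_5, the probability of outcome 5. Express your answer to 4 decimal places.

The posterior is Dirichlet(αᵢ + nᵢ) = Dirichlet(8, 3, 20, 31, 23).
For a Dirichlet(a₁,…,a_K) with all aᵢ > 1, the mode has j-th component (aⱼ − 1)/(Σaᵢ − K).
Here Σaᵢ = 85 and K = 5, so p_5 = (23 − 1)/(85 − 5) = 22/80 ≈ 0.2750.

MAP estimate: 0.2750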